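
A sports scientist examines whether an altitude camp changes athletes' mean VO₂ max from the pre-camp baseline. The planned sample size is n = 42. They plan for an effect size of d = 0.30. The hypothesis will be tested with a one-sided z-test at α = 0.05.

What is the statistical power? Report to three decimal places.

Power ≈ 0.618

Noncentrality parameter: δ = d·√n = 0.30 × √42 = 1.9442
One-sided α = 0.05 → critical value z_{0.05} = 1.645.
Power = Φ(δ − 1.645) = Φ(0.299) = 0.6177.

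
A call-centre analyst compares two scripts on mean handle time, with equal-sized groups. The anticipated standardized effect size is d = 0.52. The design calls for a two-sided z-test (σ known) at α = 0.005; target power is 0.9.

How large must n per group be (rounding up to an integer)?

Set Φ(δ − 2.807) = 0.9; then δ − 2.807 = Φ⁻¹(0.9) = 1.282, giving δ = 4.089.
(Ignoring the negligible lower-tail rejection probability gives the usual closed-form inversion.)
δ = d·√(n/2) ⇒ n = 2(δ/d)² = 2 × (4.089 / 0.52)² = 123.64.
Round up to the next whole unit.

n = 124 per group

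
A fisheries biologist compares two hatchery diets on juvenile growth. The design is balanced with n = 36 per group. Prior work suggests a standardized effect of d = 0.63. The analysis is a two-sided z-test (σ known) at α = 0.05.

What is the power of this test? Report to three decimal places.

Power ≈ 0.762

Noncentrality parameter: δ = d·√(n/2) = 0.63 × √(36/2) = 2.6729
Two-sided α = 0.05 → critical value z_{0.025} = 1.960.
Power = Φ(δ − 1.960) + Φ(−δ − 1.960) = Φ(0.713) + Φ(-4.633) = 0.7620 + 0.0000 = 0.7620.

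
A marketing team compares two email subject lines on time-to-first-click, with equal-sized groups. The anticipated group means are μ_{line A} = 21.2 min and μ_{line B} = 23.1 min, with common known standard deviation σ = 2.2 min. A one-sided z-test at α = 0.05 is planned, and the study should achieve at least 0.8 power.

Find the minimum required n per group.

n = 17 per group

Standardized effect: d = |μ_{line A} − μ_{line B}| / σ = |21.2 − 23.1| / 2.2 = 0.8636
Set Φ(δ − 1.645) = 0.8; then δ − 1.645 = Φ⁻¹(0.8) = 0.842, giving δ = 2.486.
δ = d·√(n/2) ⇒ n = 2(δ/d)² = 2 × (2.486 / 0.8636)² = 16.58.
Round up to the next whole unit.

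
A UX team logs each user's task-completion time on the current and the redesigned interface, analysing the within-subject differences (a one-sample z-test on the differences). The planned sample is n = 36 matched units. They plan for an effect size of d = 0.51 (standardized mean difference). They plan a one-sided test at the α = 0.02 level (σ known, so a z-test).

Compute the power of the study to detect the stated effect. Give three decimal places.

Noncentrality parameter: δ = d·√n = 0.51 × √36 = 3.0600
One-sided α = 0.02 → critical value z_{0.02} = 2.054.
Power = Φ(δ − 2.054) = Φ(1.006) = 0.8429.

Power ≈ 0.843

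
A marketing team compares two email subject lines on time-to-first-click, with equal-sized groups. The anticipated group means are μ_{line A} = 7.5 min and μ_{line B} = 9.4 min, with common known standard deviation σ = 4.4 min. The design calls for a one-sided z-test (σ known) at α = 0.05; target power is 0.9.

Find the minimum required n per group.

Standardized effect: d = |μ_{line A} − μ_{line B}| / σ = |7.5 − 9.4| / 4.4 = 0.4318
For power 0.9 need Φ(δ − z_{0.05}) = 0.9, so δ = z_{0.05} + z_{0.10} = 1.645 + 1.282 = 2.926.
δ = d·√(n/2) ⇒ n = 2(δ/d)² = 2 × (2.926 / 0.4318)² = 91.85.
Rounding up, n = 92 per group.

n = 92 per group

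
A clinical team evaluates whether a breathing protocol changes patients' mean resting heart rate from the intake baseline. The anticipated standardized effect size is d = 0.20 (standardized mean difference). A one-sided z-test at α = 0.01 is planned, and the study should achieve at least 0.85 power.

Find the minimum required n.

n = 283

For power 0.85 need Φ(δ − z_{0.01}) = 0.85, so δ = z_{0.01} + z_{0.15} = 2.326 + 1.036 = 3.363.
δ = d·√n ⇒ n = (δ/d)² = (3.363 / 0.20)² = 282.71.
Round up to the next whole unit.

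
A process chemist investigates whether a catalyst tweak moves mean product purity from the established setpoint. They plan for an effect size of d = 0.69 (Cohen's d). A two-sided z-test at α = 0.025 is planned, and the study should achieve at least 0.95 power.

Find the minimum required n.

n = 32

Set Φ(δ − 2.241) = 0.95; then δ − 2.241 = Φ⁻¹(0.95) = 1.645, giving δ = 3.886.
(The Φ(−δ − z_{α/2}) term is vanishingly small for δ > 0 and is dropped in the standard sample-size formula.)
δ = d·√n ⇒ n = (δ/d)² = (3.886 / 0.69)² = 31.72.
Rounding up, n = 32.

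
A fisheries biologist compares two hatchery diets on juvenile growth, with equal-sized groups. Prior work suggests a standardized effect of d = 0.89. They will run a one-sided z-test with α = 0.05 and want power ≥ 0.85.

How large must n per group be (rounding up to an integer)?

For power 0.85 need Φ(δ − z_{0.05}) = 0.85, so δ = z_{0.05} + z_{0.15} = 1.645 + 1.036 = 2.681.
δ = d·√(n/2) ⇒ n = 2(δ/d)² = 2 × (2.681 / 0.89)² = 18.15.
Round up to the next whole unit.

n = 19 per group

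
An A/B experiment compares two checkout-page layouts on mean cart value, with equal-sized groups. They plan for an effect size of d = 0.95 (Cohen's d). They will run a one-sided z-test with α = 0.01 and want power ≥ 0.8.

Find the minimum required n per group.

n = 23 per group

For power 0.8 need Φ(δ − z_{0.01}) = 0.8, so δ = z_{0.01} + z_{0.20} = 2.326 + 0.842 = 3.168.
δ = d·√(n/2) ⇒ n = 2(δ/d)² = 2 × (3.168 / 0.95)² = 22.24.
Round up to the next whole unit.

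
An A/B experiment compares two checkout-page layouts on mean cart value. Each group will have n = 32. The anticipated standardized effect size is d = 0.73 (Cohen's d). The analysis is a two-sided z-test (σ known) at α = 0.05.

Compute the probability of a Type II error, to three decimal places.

Noncentrality parameter: δ = d·√(n/2) = 0.73 × √(32/2) = 2.9200
Two-sided α = 0.05 → critical value z_{0.025} = 1.960.
Power = Φ(δ − 1.960) + Φ(−δ − 1.960) = Φ(0.960) + Φ(-4.880) = 0.8315 + 0.0000 = 0.8315.
Type II error: β = 1 − power = 1 − 0.8315 = 0.1685.

β ≈ 0.169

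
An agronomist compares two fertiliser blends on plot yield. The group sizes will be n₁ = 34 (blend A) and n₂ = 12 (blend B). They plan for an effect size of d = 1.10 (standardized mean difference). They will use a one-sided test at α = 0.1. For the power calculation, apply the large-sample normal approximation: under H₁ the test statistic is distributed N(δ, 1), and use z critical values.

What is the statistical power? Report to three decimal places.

Power ≈ 0.977

Noncentrality parameter: δ = d / √(1/n₁ + 1/n₂) = 1.10 / √(1/34 + 1/12) = 3.2760
One-sided α = 0.1 → critical value z_{0.1} = 1.282.
Power = P(Z > 1.282 − δ) = Φ(1.994) = 0.9769.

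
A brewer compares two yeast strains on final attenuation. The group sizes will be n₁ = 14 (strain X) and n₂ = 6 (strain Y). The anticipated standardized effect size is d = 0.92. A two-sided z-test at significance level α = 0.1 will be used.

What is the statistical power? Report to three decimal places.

Power ≈ 0.595

Noncentrality parameter: λ = d / √(1/n₁ + 1/n₂) = 0.92 / √(1/14 + 1/6) = 1.8854
Critical value for a two-sided test at α = 0.1: z_{α/2} = 1.645.
Power = Φ(λ − 1.645) + Φ(−λ − 1.645) = Φ(0.241) + Φ(-3.530) = 0.5951 + 0.0002 = 0.5953.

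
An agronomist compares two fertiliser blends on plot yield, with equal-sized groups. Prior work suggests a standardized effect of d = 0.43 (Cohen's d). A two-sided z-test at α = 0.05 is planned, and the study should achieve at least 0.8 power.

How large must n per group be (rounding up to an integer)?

Set Φ(δ − 1.960) = 0.8; then δ − 1.960 = Φ⁻¹(0.8) = 0.842, giving δ = 2.802.
(The Φ(−δ − z_{α/2}) term is vanishingly small for δ > 0 and is dropped in the standard sample-size formula.)
δ = d·√(n/2) ⇒ n = 2(δ/d)² = 2 × (2.802 / 0.43)² = 84.90.
Rounding up, n = 85 per group.

n = 85 per group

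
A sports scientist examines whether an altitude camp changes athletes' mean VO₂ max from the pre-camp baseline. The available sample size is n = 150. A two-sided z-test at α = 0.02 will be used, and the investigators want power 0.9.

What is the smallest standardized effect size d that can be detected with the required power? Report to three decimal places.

d ≈ 0.295

Required noncentrality: δ = z_{0.01} + z_{0.10} = 2.326 + 1.282 = 3.608.
(The second rejection-region term Φ(−δ − z_{α/2}) is negligible and dropped.)
δ = d·√n ⇒ d = δ/√n = 3.608/√150 = 0.2946.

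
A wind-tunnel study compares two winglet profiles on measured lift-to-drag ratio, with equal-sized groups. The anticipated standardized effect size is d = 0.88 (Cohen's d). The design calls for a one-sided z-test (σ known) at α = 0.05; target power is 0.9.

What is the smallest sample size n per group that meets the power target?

Set Φ(δ − 1.645) = 0.9; then δ − 1.645 = Φ⁻¹(0.9) = 1.282, giving δ = 2.926.
δ = d·√(n/2) ⇒ n = 2(δ/d)² = 2 × (2.926 / 0.88)² = 22.12.
Rounding up, n = 23 per group.

n = 23 per group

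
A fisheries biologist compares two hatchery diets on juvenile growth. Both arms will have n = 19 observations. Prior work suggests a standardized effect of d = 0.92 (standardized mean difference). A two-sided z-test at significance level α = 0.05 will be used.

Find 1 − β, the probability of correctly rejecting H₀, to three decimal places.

Power ≈ 0.809

Noncentrality parameter: δ = d·√(n/2) = 0.92 × √(19/2) = 2.8356
Critical value for a two-sided test at α = 0.05: z_{α/2} = 1.960.
Power = Φ(δ − 1.960) + Φ(−δ − 1.960) = Φ(0.876) + Φ(-4.796) = 0.8094 + 0.0000 = 0.8094.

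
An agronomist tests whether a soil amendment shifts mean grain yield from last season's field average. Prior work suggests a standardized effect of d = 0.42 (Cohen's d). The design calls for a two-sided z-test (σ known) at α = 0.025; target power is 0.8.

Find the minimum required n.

n = 54

For power 0.8 need Φ(δ − z_{0.0125}) = 0.8, so δ = z_{0.0125} + z_{0.20} = 2.241 + 0.842 = 3.083.
(Ignoring the negligible lower-tail rejection probability gives the usual closed-form inversion.)
δ = d·√n ⇒ n = (δ/d)² = (3.083 / 0.42)² = 53.88.
Round up to the next whole unit.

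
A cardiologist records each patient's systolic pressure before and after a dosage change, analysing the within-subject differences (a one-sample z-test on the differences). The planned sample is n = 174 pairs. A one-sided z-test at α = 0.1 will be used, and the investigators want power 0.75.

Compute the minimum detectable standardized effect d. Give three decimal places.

d ≈ 0.148

Required noncentrality: δ = z_{0.1} + z_{0.25} = 1.282 + 0.674 = 1.956.
δ = d·√n ⇒ d = δ/√n = 1.956/√174 = 0.1483.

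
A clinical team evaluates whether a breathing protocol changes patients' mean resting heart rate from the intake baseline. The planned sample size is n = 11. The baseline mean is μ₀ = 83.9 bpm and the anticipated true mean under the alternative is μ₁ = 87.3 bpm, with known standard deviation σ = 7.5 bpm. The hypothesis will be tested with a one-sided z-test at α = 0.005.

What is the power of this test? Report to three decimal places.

Power ≈ 0.142

Standardized effect: d = |μ₁ − μ₀| / σ = |87.3 − 83.9| / 7.5 = 0.4533
Noncentrality parameter: δ = d·√n = 0.4533 × √11 = 1.5035
Critical value for a one-sided test at α = 0.005: z_α = 2.576.
Power = Φ(δ − 2.576) = Φ(-1.072) = 0.1418.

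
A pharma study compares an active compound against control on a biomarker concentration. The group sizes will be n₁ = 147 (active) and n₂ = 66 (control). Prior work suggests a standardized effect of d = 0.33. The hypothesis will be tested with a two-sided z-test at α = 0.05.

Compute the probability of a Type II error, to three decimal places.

β ≈ 0.395

Noncentrality parameter: δ = d / √(1/n₁ + 1/n₂) = 0.33 / √(1/147 + 1/66) = 2.2272
Critical value for a two-sided test at α = 0.05: z_{α/2} = 1.960.
Power = Φ(δ − 1.960) + Φ(−δ − 1.960) = Φ(0.267) + Φ(-4.187) = 0.6053 + 0.0000 = 0.6054.
Type II error: β = 1 − power = 1 − 0.6054 = 0.3946.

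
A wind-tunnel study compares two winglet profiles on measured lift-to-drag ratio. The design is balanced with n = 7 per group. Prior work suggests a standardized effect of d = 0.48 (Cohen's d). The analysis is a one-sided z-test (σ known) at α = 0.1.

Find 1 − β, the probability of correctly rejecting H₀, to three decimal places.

Noncentrality parameter: δ = d·√(n/2) = 0.48 × √(7/2) = 0.8980
Critical value for a one-sided test at α = 0.1: z_α = 1.282.
Power = Φ(δ − 1.282) = Φ(-0.384) = 0.3507.

Power ≈ 0.351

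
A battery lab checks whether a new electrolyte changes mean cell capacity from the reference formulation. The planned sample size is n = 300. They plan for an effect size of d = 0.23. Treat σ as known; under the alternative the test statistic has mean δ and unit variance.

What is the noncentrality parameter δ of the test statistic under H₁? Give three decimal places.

δ = d·√n = 0.23 × √300 = 3.9837

δ ≈ 3.984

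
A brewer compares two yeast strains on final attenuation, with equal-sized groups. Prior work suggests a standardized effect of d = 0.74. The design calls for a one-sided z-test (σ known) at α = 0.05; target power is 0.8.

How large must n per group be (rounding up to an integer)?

Set Φ(δ − 1.645) = 0.8; then δ − 1.645 = Φ⁻¹(0.8) = 0.842, giving δ = 2.486.
δ = d·√(n/2) ⇒ n = 2(δ/d)² = 2 × (2.486 / 0.74)² = 22.58.
Round up to the next whole unit.

n = 23 per group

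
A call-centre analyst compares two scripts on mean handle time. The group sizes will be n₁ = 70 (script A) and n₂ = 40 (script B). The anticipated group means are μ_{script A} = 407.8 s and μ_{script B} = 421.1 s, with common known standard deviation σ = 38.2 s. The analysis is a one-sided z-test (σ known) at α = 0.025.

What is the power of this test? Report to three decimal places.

Standardized effect: d = |μ_{script A} − μ_{script B}| / σ = |407.8 − 421.1| / 38.2 = 0.3482
Noncentrality parameter: λ = d / √(1/n₁ + 1/n₂) = 0.3482 / √(1/70 + 1/40) = 1.7566
Critical value for a one-sided test at α = 0.025: z_α = 1.960.
Power = Φ(λ − 1.960) = Φ(-0.203) = 0.4194.

Power ≈ 0.419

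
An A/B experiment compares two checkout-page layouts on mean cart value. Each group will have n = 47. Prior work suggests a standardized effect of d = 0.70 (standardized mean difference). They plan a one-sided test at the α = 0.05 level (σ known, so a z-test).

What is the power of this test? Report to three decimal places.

Power ≈ 0.960

Noncentrality parameter: δ = d·√(n/2) = 0.70 × √(47/2) = 3.3934
One-sided α = 0.05 → critical value z_{0.05} = 1.645.
Power = P(Z > 1.645 − δ) = Φ(1.749) = 0.9598.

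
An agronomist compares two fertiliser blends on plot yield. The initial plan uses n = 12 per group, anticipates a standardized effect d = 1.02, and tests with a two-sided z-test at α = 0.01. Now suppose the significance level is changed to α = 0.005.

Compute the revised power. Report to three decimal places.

Power ≈ 0.379

δ = d·√(n/2) = 1.02 × √(12/2) = 2.4985 (unchanged). New critical value: z_{0.0025} = 2.807.
Revised power = Φ(δ − 2.807) + Φ(−δ − 2.807) = Φ(-0.309) + Φ(-5.306) = 0.3788 + 0.0000 = 0.3788.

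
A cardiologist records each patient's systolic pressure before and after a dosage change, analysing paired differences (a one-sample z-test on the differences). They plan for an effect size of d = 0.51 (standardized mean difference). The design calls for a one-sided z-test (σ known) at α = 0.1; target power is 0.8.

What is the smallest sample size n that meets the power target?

n = 18

For power 0.8 need Φ(δ − z_{0.1}) = 0.8, so δ = z_{0.1} + z_{0.20} = 1.282 + 0.842 = 2.123.
δ = d·√n ⇒ n = (δ/d)² = (2.123 / 0.51)² = 17.33.
Round up to the next whole unit.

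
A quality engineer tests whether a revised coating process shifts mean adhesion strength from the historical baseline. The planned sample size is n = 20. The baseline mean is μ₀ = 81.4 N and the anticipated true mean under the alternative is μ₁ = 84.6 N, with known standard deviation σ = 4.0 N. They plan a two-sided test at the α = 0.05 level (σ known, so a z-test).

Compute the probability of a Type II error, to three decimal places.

β ≈ 0.053

Standardized effect: d = |μ₁ − μ₀| / σ = |84.6 − 81.4| / 4.0 = 0.8000
Noncentrality parameter: δ = d·√n = 0.8000 × √20 = 3.5777
Critical value for a two-sided test at α = 0.05: z_{α/2} = 1.960.
Power = Φ(δ − 1.960) + Φ(−δ − 1.960) = Φ(1.618) + Φ(-5.538) = 0.9471 + 0.0000 = 0.9471.
Type II error: β = 1 − power = 1 − 0.9471 = 0.0529.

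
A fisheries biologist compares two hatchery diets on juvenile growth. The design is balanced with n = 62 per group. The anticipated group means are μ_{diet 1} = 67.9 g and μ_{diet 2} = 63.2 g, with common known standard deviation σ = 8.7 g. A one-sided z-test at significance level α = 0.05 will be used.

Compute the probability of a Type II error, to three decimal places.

Standardized effect: d = |μ_{diet 1} − μ_{diet 2}| / σ = |67.9 − 63.2| / 8.7 = 0.5402
Noncentrality parameter: δ = d·√(n/2) = 0.5402 × √(62/2) = 3.0079
Critical value for a one-sided test at α = 0.05: z_α = 1.645.
Power = Φ(δ − 1.645) = Φ(1.363) = 0.9136.
Type II error: β = 1 − power = 1 − 0.9136 = 0.0864.

β ≈ 0.086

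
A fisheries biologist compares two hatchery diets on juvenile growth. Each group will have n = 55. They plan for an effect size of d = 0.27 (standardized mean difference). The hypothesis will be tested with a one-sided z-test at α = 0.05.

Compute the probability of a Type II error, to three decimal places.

Noncentrality parameter: δ = d·√(n/2) = 0.27 × √(55/2) = 1.4159
One-sided α = 0.05 → critical value z_{0.05} = 1.645.
Power = P(Z > 1.645 − δ) = Φ(-0.229) = 0.4094.
Type II error: β = 1 − power = 1 − 0.4094 = 0.5906.

β ≈ 0.591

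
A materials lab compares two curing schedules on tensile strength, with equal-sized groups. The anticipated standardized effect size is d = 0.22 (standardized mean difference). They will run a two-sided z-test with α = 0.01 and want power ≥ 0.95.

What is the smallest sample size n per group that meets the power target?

n = 737 per group

For power 0.95 need Φ(δ − z_{0.005}) = 0.95, so δ = z_{0.005} + z_{0.05} = 2.576 + 1.645 = 4.221.
(The Φ(−δ − z_{α/2}) term is vanishingly small for δ > 0 and is dropped in the standard sample-size formula.)
δ = d·√(n/2) ⇒ n = 2(δ/d)² = 2 × (4.221 / 0.22)² = 736.12.
Rounding up, n = 737 per group.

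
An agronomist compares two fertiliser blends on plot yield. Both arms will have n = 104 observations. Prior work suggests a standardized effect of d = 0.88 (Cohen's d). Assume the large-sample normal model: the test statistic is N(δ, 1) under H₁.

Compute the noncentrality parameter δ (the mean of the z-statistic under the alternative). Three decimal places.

The noncentrality parameter scales effect size by the design's sample-size factor: δ = d·√(n/2) = 0.88 × √(104/2) = 6.3458

δ ≈ 6.346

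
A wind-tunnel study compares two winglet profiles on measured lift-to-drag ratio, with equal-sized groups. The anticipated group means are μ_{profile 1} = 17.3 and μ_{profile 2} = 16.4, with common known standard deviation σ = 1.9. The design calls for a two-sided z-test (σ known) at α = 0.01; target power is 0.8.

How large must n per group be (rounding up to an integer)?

n = 105 per group

Standardized effect: d = |μ_{profile 1} − μ_{profile 2}| / σ = |17.3 − 16.4| / 1.9 = 0.4737
Set Φ(δ − 2.576) = 0.8; then δ − 2.576 = Φ⁻¹(0.8) = 0.842, giving δ = 3.417.
(Ignoring the negligible lower-tail rejection probability gives the usual closed-form inversion.)
δ = d·√(n/2) ⇒ n = 2(δ/d)² = 2 × (3.417 / 0.4737)² = 104.10.
Round up to the next whole unit.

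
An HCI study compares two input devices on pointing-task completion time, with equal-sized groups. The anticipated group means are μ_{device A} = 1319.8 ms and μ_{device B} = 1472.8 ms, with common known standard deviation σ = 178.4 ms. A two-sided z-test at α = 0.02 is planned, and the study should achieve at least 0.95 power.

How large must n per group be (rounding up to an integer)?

Standardized effect: d = |μ_{device A} − μ_{device B}| / σ = |1319.8 − 1472.8| / 178.4 = 0.8576
Set Φ(δ − 2.326) = 0.95; then δ − 2.326 = Φ⁻¹(0.95) = 1.645, giving δ = 3.971.
(Ignoring the negligible lower-tail rejection probability gives the usual closed-form inversion.)
δ = d·√(n/2) ⇒ n = 2(δ/d)² = 2 × (3.971 / 0.8576)² = 42.88.
Round up to the next whole unit.

n = 43 per group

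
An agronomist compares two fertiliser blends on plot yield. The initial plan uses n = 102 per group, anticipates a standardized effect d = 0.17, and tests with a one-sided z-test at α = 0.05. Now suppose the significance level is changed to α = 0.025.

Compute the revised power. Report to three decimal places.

δ = d·√(n/2) = 0.17 × √(102/2) = 1.2140 (unchanged). New critical value: z_{0.025} = 1.960.
Revised power = Φ(δ − 1.960) = Φ(-0.746) = 0.2279.

Power ≈ 0.228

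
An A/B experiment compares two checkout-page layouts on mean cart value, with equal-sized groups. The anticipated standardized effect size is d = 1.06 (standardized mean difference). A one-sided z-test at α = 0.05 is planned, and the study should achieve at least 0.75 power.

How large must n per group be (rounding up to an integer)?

n = 10 per group

For power 0.75 need Φ(δ − z_{0.05}) = 0.75, so δ = z_{0.05} + z_{0.25} = 1.645 + 0.674 = 2.319.
δ = d·√(n/2) ⇒ n = 2(δ/d)² = 2 × (2.319 / 1.06)² = 9.58.
Rounding up, n = 10 per group.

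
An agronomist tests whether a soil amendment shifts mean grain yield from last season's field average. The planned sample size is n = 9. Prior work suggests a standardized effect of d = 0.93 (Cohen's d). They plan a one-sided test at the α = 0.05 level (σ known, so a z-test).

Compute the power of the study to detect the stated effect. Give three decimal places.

Power ≈ 0.874

Noncentrality parameter: δ = d·√n = 0.93 × √9 = 2.7900
Critical value for a one-sided test at α = 0.05: z_α = 1.645.
Power = Φ(δ − 1.645) = Φ(1.145) = 0.8739.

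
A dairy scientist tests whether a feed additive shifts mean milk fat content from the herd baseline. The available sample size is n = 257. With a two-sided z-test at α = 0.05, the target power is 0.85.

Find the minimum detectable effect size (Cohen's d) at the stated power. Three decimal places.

Need Φ(δ − 1.960) = 0.85, so δ = 1.960 + 1.036 = 2.996.
(Lower-tail contribution to power is negligible for δ > 0.)
δ = d·√n ⇒ d = δ/√n = 2.996/√257 = 0.1869.

d ≈ 0.187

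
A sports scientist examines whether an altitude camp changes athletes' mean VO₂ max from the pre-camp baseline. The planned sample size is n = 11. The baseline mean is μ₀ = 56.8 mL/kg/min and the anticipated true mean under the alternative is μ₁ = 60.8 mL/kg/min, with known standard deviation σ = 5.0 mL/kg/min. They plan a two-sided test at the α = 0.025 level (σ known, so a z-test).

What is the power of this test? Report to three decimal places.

Power ≈ 0.660

Standardized effect: d = |μ₁ − μ₀| / σ = |60.8 − 56.8| / 5.0 = 0.8000
Noncentrality parameter: δ = d·√n = 0.8000 × √11 = 2.6533
Critical value for a two-sided test at α = 0.025: z_{α/2} = 2.241.
Power = Φ(δ − 2.241) + Φ(−δ − 2.241) = Φ(0.412) + Φ(-4.895) = 0.6598 + 0.0000 = 0.6598.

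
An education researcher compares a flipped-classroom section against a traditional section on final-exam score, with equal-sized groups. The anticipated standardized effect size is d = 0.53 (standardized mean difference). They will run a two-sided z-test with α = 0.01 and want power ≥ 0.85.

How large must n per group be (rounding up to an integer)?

n = 93 per group

For power 0.85 need Φ(δ − z_{0.005}) = 0.85, so δ = z_{0.005} + z_{0.15} = 2.576 + 1.036 = 3.612.
(Ignoring the negligible lower-tail rejection probability gives the usual closed-form inversion.)
δ = d·√(n/2) ⇒ n = 2(δ/d)² = 2 × (3.612 / 0.53)² = 92.90.
Round up to the next whole unit.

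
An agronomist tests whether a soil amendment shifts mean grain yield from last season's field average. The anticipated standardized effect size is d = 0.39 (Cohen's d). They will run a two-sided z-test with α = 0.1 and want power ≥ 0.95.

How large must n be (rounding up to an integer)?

n = 72

For power 0.95 need Φ(δ − z_{0.05}) = 0.95, so δ = z_{0.05} + z_{0.05} = 1.645 + 1.645 = 3.290.
(Ignoring the negligible lower-tail rejection probability gives the usual closed-form inversion.)
δ = d·√n ⇒ n = (δ/d)² = (3.290 / 0.39)² = 71.15.
Rounding up, n = 72.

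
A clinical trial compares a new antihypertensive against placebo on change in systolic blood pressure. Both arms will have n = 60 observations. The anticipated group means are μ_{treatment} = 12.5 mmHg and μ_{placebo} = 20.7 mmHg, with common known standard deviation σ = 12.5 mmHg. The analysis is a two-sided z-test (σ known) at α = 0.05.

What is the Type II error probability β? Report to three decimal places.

β ≈ 0.051

Standardized effect: d = |μ_{treatment} − μ_{placebo}| / σ = |12.5 − 20.7| / 12.5 = 0.6560
Noncentrality parameter: δ = d·√(n/2) = 0.6560 × √(60/2) = 3.5931
Two-sided α = 0.05 → critical value z_{0.025} = 1.960.
Power = Φ(δ − 1.960) + Φ(−δ − 1.960) = Φ(1.633) + Φ(-5.553) = 0.9488 + 0.0000 = 0.9488.
Type II error: β = 1 − power = 1 − 0.9488 = 0.0512.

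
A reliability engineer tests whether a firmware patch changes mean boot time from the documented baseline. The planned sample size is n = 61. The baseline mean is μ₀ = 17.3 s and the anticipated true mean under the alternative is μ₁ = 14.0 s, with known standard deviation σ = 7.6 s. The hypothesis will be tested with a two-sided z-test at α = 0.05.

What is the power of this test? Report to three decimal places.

Standardized effect: d = |μ₁ − μ₀| / σ = |14.0 − 17.3| / 7.6 = 0.4342
Noncentrality parameter: λ = d·√n = 0.4342 × √61 = 3.3913
Critical value for a two-sided test at α = 0.05: z_{α/2} = 1.960.
Power = Φ(λ − 1.960) + Φ(−λ − 1.960) = Φ(1.431) + Φ(-5.351) = 0.9238 + 0.0000 = 0.9238.

Power ≈ 0.924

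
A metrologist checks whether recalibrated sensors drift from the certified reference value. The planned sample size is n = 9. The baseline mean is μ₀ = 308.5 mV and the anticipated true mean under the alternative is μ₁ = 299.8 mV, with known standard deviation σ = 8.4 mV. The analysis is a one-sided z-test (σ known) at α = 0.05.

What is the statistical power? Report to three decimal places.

Standardized effect: d = |μ₁ − μ₀| / σ = |299.8 − 308.5| / 8.4 = 1.0357
Noncentrality parameter: δ = d·√n = 1.0357 × √9 = 3.1071
One-sided α = 0.05 → critical value z_{0.05} = 1.645.
Power = P(Z > 1.645 − δ) = Φ(1.462) = 0.9282.

Power ≈ 0.928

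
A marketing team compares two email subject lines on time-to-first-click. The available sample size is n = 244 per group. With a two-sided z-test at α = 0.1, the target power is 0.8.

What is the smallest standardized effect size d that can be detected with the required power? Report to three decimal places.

d ≈ 0.225

Need Φ(δ − 1.645) = 0.8, so δ = 1.645 + 0.842 = 2.486.
(Lower-tail contribution to power is negligible for δ > 0.)
δ = d·√(n/2) ⇒ d = δ/√(n/2) = 2.486/√(244/2) = 0.2251.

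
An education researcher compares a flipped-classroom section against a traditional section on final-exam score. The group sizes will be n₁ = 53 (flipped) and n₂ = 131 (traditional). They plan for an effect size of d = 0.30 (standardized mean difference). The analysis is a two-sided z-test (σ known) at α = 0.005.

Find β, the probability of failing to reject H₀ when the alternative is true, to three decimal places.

β ≈ 0.833

Noncentrality parameter: δ = d / √(1/n₁ + 1/n₂) = 0.30 / √(1/53 + 1/131) = 1.8428
Critical value for a two-sided test at α = 0.005: z_{α/2} = 2.807.
Power = Φ(δ − 2.807) + Φ(−δ − 2.807) = Φ(-0.964) + Φ(-4.650) = 0.1675 + 0.0000 = 0.1675.
Type II error: β = 1 − power = 1 − 0.1675 = 0.8325.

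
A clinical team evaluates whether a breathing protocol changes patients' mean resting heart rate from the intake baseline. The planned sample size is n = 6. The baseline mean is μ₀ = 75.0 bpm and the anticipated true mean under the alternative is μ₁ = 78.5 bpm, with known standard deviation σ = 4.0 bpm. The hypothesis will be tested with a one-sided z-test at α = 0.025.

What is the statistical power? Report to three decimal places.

Power ≈ 0.573

Standardized effect: d = |μ₁ − μ₀| / σ = |78.5 − 75.0| / 4.0 = 0.8750
Noncentrality parameter: δ = d·√n = 0.8750 × √6 = 2.1433
One-sided α = 0.025 → critical value z_{0.025} = 1.960.
Power = P(Z > 1.960 − δ) = Φ(0.183) = 0.5727.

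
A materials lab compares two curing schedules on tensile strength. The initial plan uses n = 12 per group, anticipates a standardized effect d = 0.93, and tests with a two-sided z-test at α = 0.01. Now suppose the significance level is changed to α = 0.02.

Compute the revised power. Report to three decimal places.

Power ≈ 0.481

δ = d·√(n/2) = 0.93 × √(12/2) = 2.2780 (unchanged). New critical value: z_{0.01} = 2.326.
Revised power = Φ(δ − 2.326) + Φ(−δ − 2.326) = Φ(-0.048) + Φ(-4.604) = 0.4807 + 0.0000 = 0.4807.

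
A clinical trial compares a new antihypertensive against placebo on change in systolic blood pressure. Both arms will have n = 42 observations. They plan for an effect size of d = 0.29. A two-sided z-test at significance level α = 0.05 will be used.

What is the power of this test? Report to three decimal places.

Power ≈ 0.265

Noncentrality parameter: δ = d·√(n/2) = 0.29 × √(42/2) = 1.3289
Two-sided α = 0.05 → critical value z_{0.025} = 1.960.
Power = Φ(δ − 1.960) + Φ(−δ − 1.960) = Φ(-0.631) + Φ(-3.289) = 0.2640 + 0.0005 = 0.2645.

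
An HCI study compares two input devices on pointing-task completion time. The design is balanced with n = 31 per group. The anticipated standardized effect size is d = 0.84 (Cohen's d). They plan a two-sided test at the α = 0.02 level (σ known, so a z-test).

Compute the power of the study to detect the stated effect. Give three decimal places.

Power ≈ 0.837

Noncentrality parameter: δ = d·√(n/2) = 0.84 × √(31/2) = 3.3071
Critical value for a two-sided test at α = 0.02: z_{α/2} = 2.326.
Power = Φ(δ − 2.326) + Φ(−δ − 2.326) = Φ(0.981) + Φ(-5.633) = 0.8366 + 0.0000 = 0.8366.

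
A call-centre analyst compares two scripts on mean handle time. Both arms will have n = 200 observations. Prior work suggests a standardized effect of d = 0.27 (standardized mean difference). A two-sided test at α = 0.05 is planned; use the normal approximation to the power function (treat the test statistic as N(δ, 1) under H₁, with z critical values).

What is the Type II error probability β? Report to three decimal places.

Noncentrality parameter: δ = d·√(n/2) = 0.27 × √(200/2) = 2.7000
Critical value for a two-sided test at α = 0.05: z_{α/2} = 1.960.
Power = Φ(δ − 1.960) + Φ(−δ − 1.960) = Φ(0.740) + Φ(-4.660) = 0.7704 + 0.0000 = 0.7704.
Type II error: β = 1 − power = 1 − 0.7704 = 0.2296.

β ≈ 0.230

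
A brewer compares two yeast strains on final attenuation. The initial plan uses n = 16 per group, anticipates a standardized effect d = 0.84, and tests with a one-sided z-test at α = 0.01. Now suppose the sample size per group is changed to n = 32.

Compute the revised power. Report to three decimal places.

With n = 32 per group: δ = d·√(n/2) = 0.84 × √(32/2) = 3.3600. Critical value z_{0.01} = 2.326.
Revised power = Φ(δ − 2.326) = Φ(1.034) = 0.8494.

Power ≈ 0.849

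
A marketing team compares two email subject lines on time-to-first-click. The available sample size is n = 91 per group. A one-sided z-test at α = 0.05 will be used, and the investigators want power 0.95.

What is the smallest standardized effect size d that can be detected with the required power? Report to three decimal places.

d ≈ 0.488

Required noncentrality: δ = z_{0.05} + z_{0.05} = 1.645 + 1.645 = 3.290.
δ = d·√(n/2) ⇒ d = δ/√(n/2) = 3.290/√(91/2) = 0.4877.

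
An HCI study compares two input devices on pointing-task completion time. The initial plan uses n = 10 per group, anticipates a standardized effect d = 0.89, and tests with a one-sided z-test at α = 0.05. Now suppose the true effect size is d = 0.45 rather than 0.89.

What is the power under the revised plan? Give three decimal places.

With d = 0.45: δ = d·√(n/2) = 0.45 × √(10/2) = 1.0062. Critical value z_{0.05} = 1.645.
Revised power = Φ(δ − 1.645) = Φ(-0.639) = 0.2615.

Power ≈ 0.262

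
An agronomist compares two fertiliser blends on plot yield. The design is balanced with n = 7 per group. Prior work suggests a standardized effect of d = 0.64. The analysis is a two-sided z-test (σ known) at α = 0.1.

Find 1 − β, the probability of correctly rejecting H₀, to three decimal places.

Noncentrality parameter: δ = d·√(n/2) = 0.64 × √(7/2) = 1.1973
Critical value for a two-sided test at α = 0.1: z_{α/2} = 1.645.
Power = Φ(δ − 1.645) + Φ(−δ − 1.645) = Φ(-0.448) + Φ(-2.842) = 0.3272 + 0.0022 = 0.3295.

Power ≈ 0.329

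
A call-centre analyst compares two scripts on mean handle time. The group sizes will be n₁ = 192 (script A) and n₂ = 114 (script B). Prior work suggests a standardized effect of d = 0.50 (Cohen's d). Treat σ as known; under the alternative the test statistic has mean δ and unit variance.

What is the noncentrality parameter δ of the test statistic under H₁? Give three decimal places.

δ ≈ 4.229

The noncentrality parameter scales effect size by the design's sample-size factor: δ = d / √(1/n₁ + 1/n₂) = 0.50 / √(1/192 + 1/114) = 4.2288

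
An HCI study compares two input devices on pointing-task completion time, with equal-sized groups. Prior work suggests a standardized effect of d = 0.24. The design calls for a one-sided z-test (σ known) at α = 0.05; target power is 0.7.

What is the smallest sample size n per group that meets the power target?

n = 164 per group

Set Φ(δ − 1.645) = 0.7; then δ − 1.645 = Φ⁻¹(0.7) = 0.524, giving δ = 2.169.
δ = d·√(n/2) ⇒ n = 2(δ/d)² = 2 × (2.169 / 0.24)² = 163.39.
Round up to the next whole unit.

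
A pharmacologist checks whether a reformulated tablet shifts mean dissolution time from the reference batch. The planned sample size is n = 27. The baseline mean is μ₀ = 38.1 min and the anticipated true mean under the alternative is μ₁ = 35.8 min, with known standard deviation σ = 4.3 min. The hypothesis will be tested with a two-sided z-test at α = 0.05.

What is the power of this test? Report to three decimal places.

Power ≈ 0.794

Standardized effect: d = |μ₁ − μ₀| / σ = |35.8 − 38.1| / 4.3 = 0.5349
Noncentrality parameter: δ = d·√n = 0.5349 × √27 = 2.7793
Critical value for a two-sided test at α = 0.05: z_{α/2} = 1.960.
Power = Φ(δ − 1.960) + Φ(−δ − 1.960) = Φ(0.819) + Φ(-4.739) = 0.7937 + 0.0000 = 0.7937.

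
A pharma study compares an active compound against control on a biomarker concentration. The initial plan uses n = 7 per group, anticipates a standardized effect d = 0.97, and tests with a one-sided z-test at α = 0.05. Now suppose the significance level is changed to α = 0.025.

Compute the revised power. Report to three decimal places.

δ = d·√(n/2) = 0.97 × √(7/2) = 1.8147 (unchanged). New critical value: z_{0.025} = 1.960.
Revised power = P(Z > 1.960 − δ) = Φ(-0.145) = 0.4423.

Power ≈ 0.442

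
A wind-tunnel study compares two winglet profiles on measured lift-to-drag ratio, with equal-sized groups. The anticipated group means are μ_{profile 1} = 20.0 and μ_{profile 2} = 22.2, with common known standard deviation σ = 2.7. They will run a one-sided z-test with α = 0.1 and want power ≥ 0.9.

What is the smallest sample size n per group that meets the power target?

n = 20 per group

Standardized effect: d = |μ_{profile 1} − μ_{profile 2}| / σ = |20.0 − 22.2| / 2.7 = 0.8148
Set Φ(δ − 1.282) = 0.9; then δ − 1.282 = Φ⁻¹(0.9) = 1.282, giving δ = 2.563.
δ = d·√(n/2) ⇒ n = 2(δ/d)² = 2 × (2.563 / 0.8148)² = 19.79.
Round up to the next whole unit.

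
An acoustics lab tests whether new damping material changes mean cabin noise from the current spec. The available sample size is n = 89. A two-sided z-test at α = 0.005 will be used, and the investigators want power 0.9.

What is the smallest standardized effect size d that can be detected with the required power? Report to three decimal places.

d ≈ 0.433

Required noncentrality: δ = z_{0.0025} + z_{0.10} = 2.807 + 1.282 = 4.089.
(The second rejection-region term Φ(−δ − z_{α/2}) is negligible and dropped.)
δ = d·√n ⇒ d = δ/√n = 4.089/√89 = 0.4334.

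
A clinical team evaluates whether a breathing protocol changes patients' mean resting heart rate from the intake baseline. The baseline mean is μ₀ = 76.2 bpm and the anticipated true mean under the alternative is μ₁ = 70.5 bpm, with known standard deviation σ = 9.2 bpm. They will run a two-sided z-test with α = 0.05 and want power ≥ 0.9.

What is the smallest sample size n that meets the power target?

n = 28

Standardized effect: d = |μ₁ − μ₀| / σ = |70.5 − 76.2| / 9.2 = 0.6196
For power 0.9 need Φ(δ − z_{0.025}) = 0.9, so δ = z_{0.025} + z_{0.10} = 1.960 + 1.282 = 3.242.
(Ignoring the negligible lower-tail rejection probability gives the usual closed-form inversion.)
δ = d·√n ⇒ n = (δ/d)² = (3.242 / 0.6196)² = 27.37.
Round up to the next whole unit.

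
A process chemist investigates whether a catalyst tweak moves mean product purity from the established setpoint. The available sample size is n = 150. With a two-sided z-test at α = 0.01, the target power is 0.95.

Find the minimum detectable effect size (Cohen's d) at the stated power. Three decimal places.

d ≈ 0.345

Required noncentrality: δ = z_{0.005} + z_{0.05} = 2.576 + 1.645 = 4.221.
(Lower-tail contribution to power is negligible for δ > 0.)
δ = d·√n ⇒ d = δ/√n = 4.221/√150 = 0.3446.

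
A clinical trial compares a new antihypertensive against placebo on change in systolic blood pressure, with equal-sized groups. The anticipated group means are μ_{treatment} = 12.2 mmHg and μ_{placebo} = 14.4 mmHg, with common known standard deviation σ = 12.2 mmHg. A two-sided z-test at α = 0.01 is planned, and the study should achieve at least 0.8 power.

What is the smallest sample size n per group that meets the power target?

n = 719 per group

Standardized effect: d = |μ_{treatment} − μ_{placebo}| / σ = |12.2 − 14.4| / 12.2 = 0.1803
Set Φ(δ − 2.576) = 0.8; then δ − 2.576 = Φ⁻¹(0.8) = 0.842, giving δ = 3.417.
(For δ > 0 the lower-tail rejection region contributes negligibly to power, so the one-term inversion is standard.)
δ = d·√(n/2) ⇒ n = 2(δ/d)² = 2 × (3.417 / 0.1803)² = 718.30.
Round up to the next whole unit.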